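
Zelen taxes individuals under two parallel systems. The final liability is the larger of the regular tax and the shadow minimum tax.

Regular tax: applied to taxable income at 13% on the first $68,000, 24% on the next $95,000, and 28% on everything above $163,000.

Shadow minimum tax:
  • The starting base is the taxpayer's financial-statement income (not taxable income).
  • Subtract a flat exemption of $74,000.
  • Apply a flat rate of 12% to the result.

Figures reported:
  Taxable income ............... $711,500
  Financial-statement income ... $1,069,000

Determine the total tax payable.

Regular tax:
  $68,000 × 13% = $8,840
  $95,000 × 24% = $22,800
  $548,500 × 28% = $153,580
  → $185,220

Shadow minimum tax:
  Base (financial-statement income): $1,069,000
  Less exemption $74,000 → base $995,000
  $995,000 × 12% = $119,400

$185,220 > $119,400, so the regular tax governs.

$185,220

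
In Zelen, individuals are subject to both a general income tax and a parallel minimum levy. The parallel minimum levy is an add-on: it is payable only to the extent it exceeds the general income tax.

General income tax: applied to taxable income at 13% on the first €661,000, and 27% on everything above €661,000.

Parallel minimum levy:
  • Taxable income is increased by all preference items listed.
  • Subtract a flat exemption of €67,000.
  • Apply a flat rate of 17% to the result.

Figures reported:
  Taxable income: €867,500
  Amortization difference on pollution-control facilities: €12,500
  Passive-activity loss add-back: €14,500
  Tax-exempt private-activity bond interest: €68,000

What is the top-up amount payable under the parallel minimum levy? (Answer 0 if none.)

Parallel minimum levy:
  Adjusted income: €867,500 + €12,500 + €14,500 + €68,000 = €962,500
  Less exemption €67,000 → base €895,500
  €895,500 × 17% = €152,235

General income tax:
  €661,000 × 13% = €85,930
  €206,500 × 27% = €55,755
  → €141,685

Excess of parallel minimum levy over general income tax: €152,235 − €141,685 = €10,550.

€10,550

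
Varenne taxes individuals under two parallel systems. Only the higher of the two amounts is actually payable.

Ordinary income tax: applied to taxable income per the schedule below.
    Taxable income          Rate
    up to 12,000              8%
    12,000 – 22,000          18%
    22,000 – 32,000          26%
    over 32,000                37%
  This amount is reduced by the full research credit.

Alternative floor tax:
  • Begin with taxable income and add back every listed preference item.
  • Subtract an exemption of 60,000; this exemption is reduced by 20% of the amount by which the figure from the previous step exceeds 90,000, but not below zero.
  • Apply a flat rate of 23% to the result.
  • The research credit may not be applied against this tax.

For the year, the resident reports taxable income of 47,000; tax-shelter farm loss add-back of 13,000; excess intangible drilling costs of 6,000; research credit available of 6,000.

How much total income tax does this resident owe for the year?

4,910

Ordinary income tax:
  12,000 × 8% = 960
  10,000 × 18% = 1,800
  10,000 × 26% = 2,600
  15,000 × 37% = 5,550
  → 10,910
  Less research credit 6,000 → 4,910

Alternative floor tax:
  Adjusted income: 47,000 + 13,000 + 6,000 = 66,000
  Exemption: 66,000 ≤ 90,000, so full 60,000 applies
  Base: 66,000 − 60,000 = 6,000
  6,000 × 23% = 1,380

4,910 > 1,380, so the ordinary income tax governs.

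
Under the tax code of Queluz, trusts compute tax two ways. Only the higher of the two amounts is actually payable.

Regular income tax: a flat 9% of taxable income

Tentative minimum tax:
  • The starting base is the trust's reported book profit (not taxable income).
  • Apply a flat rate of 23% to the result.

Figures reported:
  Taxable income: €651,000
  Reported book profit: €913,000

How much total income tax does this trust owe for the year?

Tentative minimum tax:
  Base (reported book profit): €913,000
  €913,000 × 23% = €209,990

Regular income tax:
  €651,000 × 9% = €58,590

€209,990 > €58,590, so the tentative minimum tax is the binding amount.

€209,990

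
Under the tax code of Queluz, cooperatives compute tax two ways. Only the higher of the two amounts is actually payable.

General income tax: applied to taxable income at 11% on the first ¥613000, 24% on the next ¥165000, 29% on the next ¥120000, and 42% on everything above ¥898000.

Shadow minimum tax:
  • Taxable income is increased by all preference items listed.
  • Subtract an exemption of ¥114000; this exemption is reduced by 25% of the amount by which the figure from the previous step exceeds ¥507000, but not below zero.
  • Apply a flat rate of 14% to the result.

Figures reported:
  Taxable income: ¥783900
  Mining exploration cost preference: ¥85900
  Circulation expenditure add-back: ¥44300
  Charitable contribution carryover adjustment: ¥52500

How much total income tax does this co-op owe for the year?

¥135324

General income tax:
  ¥613000 × 11% = ¥67430
  ¥165000 × 24% = ¥39600
  ¥5900 × 29% = ¥1711
  → ¥108741

Shadow minimum tax:
  Adjusted income: ¥783900 + ¥85900 + ¥44300 + ¥52500 = ¥966600
  Exemption: 25% × (¥966600 − ¥507000) = ¥114900 ≥ ¥114000, so the exemption is fully phased out
  Base: ¥966600 − ¥0 = ¥966600
  ¥966600 × 14% = ¥135324

¥135324 > ¥108741, so the shadow minimum tax is the binding amount.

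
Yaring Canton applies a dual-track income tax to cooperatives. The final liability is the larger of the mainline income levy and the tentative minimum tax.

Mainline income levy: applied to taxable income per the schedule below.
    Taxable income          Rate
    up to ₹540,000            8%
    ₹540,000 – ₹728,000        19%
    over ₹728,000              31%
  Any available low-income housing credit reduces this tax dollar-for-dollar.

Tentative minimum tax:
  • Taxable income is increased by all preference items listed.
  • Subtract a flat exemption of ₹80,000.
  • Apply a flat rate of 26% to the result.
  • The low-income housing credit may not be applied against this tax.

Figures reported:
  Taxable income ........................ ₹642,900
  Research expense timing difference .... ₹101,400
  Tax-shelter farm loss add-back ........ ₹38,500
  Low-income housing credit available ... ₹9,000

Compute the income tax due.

₹182,728

Mainline income levy:
  ₹540,000 × 8% = ₹43,200
  ₹102,900 × 19% = ₹19,551
  → ₹62,751
  Less low-income housing credit ₹9,000 → ₹53,751

Tentative minimum tax:
  Adjusted income: ₹642,900 + ₹101,400 + ₹38,500 = ₹782,800
  Less exemption ₹80,000 → base ₹702,800
  ₹702,800 × 26% = ₹182,728

₹182,728 > ₹53,751, so the tentative minimum tax is the binding amount.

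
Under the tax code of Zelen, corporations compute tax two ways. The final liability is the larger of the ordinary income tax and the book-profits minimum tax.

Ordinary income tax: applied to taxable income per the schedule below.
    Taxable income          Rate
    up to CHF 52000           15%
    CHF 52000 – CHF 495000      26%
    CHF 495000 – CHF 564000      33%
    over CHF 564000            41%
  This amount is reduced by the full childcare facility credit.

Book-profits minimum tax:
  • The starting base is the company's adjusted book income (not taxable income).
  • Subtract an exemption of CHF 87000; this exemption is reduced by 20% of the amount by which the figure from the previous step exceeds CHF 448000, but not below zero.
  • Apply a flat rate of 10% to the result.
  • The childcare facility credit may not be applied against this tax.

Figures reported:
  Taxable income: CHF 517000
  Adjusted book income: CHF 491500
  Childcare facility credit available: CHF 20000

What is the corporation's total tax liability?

Book-profits minimum tax:
  Base (adjusted book income): CHF 491500
  Exemption: CHF 87000 − 20% × (CHF 491500 − CHF 448000) = CHF 87000 − CHF 8700 = CHF 78300
  Base: CHF 491500 − CHF 78300 = CHF 413200
  CHF 413200 × 10% = CHF 41320

Ordinary income tax:
  CHF 52000 × 15% = CHF 7800
  CHF 443000 × 26% = CHF 115180
  CHF 22000 × 33% = CHF 7260
  → CHF 130240
  Less childcare facility credit CHF 20000 → CHF 110240

CHF 110240 > CHF 41320, so the ordinary income tax governs.

CHF 110240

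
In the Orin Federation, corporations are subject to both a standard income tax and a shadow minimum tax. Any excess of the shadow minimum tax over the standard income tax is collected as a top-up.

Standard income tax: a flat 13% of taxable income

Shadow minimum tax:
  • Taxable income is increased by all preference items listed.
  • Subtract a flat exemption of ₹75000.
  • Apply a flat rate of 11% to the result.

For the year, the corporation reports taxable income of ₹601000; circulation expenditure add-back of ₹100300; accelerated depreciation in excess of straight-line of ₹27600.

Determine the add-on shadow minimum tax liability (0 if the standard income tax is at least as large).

Standard income tax:
  ₹601000 × 13% = ₹78130

Shadow minimum tax:
  Adjusted income: ₹601000 + ₹100300 + ₹27600 = ₹728900
  Less exemption ₹75000 → base ₹653900
  ₹653900 × 11% = ₹71929

₹71929 ≤ ₹78130, so no add-on is due.

₹0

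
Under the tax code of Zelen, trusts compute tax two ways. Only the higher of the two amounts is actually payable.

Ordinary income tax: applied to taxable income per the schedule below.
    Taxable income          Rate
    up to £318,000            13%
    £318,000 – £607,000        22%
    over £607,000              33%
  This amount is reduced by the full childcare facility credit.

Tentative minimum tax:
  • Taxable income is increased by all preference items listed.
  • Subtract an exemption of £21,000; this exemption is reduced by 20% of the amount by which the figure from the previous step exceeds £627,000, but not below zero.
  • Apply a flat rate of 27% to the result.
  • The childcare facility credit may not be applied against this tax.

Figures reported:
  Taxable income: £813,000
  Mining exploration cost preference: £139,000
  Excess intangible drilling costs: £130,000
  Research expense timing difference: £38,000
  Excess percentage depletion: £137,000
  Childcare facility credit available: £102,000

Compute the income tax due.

£339,390

Tentative minimum tax:
  Adjusted income: £813,000 + £139,000 + £130,000 + £38,000 + £137,000 = £1,257,000
  Exemption: 20% × (£1,257,000 − £627,000) = £126,000 ≥ £21,000, so the exemption is fully phased out
  Base: £1,257,000 − £0 = £1,257,000
  £1,257,000 × 27% = £339,390

Ordinary income tax:
  £318,000 × 13% = £41,340
  £289,000 × 22% = £63,580
  £206,000 × 33% = £67,980
  → £172,900
  Less childcare facility credit £102,000 → £70,900

£339,390 > £70,900, so the tentative minimum tax is the binding amount.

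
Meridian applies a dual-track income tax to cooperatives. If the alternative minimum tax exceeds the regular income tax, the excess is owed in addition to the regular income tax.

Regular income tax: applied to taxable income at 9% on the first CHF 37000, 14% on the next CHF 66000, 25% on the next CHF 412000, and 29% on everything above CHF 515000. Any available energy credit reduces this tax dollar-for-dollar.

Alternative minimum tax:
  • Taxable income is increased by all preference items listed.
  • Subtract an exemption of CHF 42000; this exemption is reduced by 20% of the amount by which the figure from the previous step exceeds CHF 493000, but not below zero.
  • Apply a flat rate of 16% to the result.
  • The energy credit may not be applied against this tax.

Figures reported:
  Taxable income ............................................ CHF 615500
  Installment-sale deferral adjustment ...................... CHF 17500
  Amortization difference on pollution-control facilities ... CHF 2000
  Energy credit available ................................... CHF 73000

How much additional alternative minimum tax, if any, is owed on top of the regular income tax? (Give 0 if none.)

Regular income tax:
  CHF 37000 × 9% = CHF 3330
  CHF 66000 × 14% = CHF 9240
  CHF 412000 × 25% = CHF 103000
  CHF 100500 × 29% = CHF 29145
  → CHF 144715
  Less energy credit CHF 73000 → CHF 71715

Alternative minimum tax:
  Adjusted income: CHF 615500 + CHF 17500 + CHF 2000 = CHF 635000
  Exemption: CHF 42000 − 20% × (CHF 635000 − CHF 493000) = CHF 42000 − CHF 28400 = CHF 13600
  Base: CHF 635000 − CHF 13600 = CHF 621400
  CHF 621400 × 16% = CHF 99424

Excess of alternative minimum tax over regular income tax: CHF 99424 − CHF 71715 = CHF 27709.

CHF 27709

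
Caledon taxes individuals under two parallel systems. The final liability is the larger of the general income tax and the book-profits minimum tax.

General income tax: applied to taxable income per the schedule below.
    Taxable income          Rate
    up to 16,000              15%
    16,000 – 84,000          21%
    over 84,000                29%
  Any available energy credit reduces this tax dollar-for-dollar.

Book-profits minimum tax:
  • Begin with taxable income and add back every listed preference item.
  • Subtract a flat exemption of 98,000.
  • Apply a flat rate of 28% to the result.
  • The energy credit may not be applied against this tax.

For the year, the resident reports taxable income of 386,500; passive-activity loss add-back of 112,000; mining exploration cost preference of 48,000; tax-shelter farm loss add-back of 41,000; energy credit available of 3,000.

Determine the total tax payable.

Book-profits minimum tax:
  Adjusted income: 386,500 + 112,000 + 48,000 + 41,000 = 587,500
  Less exemption 98,000 → base 489,500
  489,500 × 28% = 137,060

General income tax:
  16,000 × 15% = 2,400
  68,000 × 21% = 14,280
  302,500 × 29% = 87,725
  → 104,405
  Less energy credit 3,000 → 101,405

137,060 > 101,405, so the book-profits minimum tax is the binding amount.

137,060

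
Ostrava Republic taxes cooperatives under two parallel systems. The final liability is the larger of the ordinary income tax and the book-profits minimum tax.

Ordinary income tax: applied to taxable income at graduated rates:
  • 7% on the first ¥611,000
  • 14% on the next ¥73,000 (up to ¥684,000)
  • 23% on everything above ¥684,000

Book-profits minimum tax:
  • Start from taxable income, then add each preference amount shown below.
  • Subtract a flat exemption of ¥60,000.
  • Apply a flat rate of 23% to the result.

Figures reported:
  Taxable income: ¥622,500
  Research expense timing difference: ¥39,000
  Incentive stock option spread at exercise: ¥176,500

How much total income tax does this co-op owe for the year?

Book-profits minimum tax:
  Adjusted income: ¥622,500 + ¥39,000 + ¥176,500 = ¥838,000
  Less exemption ¥60,000 → base ¥778,000
  ¥778,000 × 23% = ¥178,940

Ordinary income tax:
  ¥611,000 × 7% = ¥42,770
  ¥11,500 × 14% = ¥1,610
  → ¥44,380

¥178,940 > ¥44,380, so the book-profits minimum tax is the binding amount.

¥178,940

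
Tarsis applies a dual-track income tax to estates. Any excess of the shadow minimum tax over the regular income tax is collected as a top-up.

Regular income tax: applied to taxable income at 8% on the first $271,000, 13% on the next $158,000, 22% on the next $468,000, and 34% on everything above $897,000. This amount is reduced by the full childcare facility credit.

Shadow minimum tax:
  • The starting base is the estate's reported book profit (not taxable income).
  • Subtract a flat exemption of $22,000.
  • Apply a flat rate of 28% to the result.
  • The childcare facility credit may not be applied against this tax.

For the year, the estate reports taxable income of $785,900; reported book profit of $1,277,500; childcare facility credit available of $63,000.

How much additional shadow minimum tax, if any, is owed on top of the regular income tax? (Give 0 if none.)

$293,802

Regular income tax:
  $271,000 × 8% = $21,680
  $158,000 × 13% = $20,540
  $356,900 × 22% = $78,518
  → $120,738
  Less childcare facility credit $63,000 → $57,738

Shadow minimum tax:
  Base (reported book profit): $1,277,500
  Less exemption $22,000 → base $1,255,500
  $1,255,500 × 28% = $351,540

Excess of shadow minimum tax over regular income tax: $351,540 − $57,738 = $293,802.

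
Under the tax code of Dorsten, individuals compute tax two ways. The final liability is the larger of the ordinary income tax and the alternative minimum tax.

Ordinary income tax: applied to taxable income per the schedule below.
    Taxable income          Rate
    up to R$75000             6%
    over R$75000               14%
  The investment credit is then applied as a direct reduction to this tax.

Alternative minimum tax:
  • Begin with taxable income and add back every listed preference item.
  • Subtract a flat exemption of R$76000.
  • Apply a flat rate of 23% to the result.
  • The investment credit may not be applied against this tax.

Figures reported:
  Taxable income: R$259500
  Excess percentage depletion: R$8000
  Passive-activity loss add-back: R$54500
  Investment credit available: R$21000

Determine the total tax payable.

Ordinary income tax:
  R$75000 × 6% = R$4500
  R$184500 × 14% = R$25830
  → R$30330
  Less investment credit R$21000 → R$9330

Alternative minimum tax:
  Adjusted income: R$259500 + R$8000 + R$54500 = R$322000
  Less exemption R$76000 → base R$246000
  R$246000 × 23% = R$56580

R$56580 > R$9330, so the alternative minimum tax is the binding amount.

R$56580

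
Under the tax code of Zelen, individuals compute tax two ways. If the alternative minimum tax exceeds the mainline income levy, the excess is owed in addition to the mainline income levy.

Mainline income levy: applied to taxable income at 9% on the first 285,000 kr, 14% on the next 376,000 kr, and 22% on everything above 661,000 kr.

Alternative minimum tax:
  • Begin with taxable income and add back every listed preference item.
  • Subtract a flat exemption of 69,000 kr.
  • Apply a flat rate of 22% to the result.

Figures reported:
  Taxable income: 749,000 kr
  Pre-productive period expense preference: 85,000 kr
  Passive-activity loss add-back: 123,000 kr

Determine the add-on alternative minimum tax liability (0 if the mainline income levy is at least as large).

Alternative minimum tax:
  Adjusted income: 749,000 kr + 85,000 kr + 123,000 kr = 957,000 kr
  Less exemption 69,000 kr → base 888,000 kr
  888,000 kr × 22% = 195,360 kr

Mainline income levy:
  285,000 kr × 9% = 25,650 kr
  376,000 kr × 14% = 52,640 kr
  88,000 kr × 22% = 19,360 kr
  → 97,650 kr

Excess of alternative minimum tax over mainline income levy: 195,360 kr − 97,650 kr = 97,710 kr.

97,710 kr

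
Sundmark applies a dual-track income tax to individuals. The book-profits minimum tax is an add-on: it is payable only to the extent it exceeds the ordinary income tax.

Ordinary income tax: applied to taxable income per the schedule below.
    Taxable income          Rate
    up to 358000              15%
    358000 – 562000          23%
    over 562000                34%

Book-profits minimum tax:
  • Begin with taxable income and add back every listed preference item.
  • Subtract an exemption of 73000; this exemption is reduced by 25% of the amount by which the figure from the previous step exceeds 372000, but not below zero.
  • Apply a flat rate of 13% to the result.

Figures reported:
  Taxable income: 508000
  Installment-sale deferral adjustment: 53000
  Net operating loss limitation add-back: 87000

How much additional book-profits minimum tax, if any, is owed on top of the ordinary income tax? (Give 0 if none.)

0

Ordinary income tax:
  358000 × 15% = 53700
  150000 × 23% = 34500
  → 88200

Book-profits minimum tax:
  Adjusted income: 508000 + 53000 + 87000 = 648000
  Exemption: 73000 − 25% × (648000 − 372000) = 73000 − 69000 = 4000
  Base: 648000 − 4000 = 644000
  644000 × 13% = 83720

83720 ≤ 88200, so no add-on is due.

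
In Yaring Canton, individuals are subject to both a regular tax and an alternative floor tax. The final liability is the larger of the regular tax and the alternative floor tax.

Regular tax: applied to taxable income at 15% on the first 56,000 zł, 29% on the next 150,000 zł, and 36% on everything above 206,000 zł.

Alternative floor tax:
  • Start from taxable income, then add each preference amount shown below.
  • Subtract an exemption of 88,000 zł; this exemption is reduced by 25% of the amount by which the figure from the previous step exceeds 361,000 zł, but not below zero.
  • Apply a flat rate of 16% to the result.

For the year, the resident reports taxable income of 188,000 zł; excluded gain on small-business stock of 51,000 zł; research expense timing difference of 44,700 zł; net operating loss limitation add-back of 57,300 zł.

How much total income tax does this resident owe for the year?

Regular tax:
  56,000 zł × 15% = 8,400 zł
  132,000 zł × 29% = 38,280 zł
  → 46,680 zł

Alternative floor tax:
  Adjusted income: 188,000 zł + 51,000 zł + 44,700 zł + 57,300 zł = 341,000 zł
  Exemption: 341,000 zł ≤ 361,000 zł, so full 88,000 zł applies
  Base: 341,000 zł − 88,000 zł = 253,000 zł
  253,000 zł × 16% = 40,480 zł

46,680 zł > 40,480 zł, so the regular tax governs.

46,680 zł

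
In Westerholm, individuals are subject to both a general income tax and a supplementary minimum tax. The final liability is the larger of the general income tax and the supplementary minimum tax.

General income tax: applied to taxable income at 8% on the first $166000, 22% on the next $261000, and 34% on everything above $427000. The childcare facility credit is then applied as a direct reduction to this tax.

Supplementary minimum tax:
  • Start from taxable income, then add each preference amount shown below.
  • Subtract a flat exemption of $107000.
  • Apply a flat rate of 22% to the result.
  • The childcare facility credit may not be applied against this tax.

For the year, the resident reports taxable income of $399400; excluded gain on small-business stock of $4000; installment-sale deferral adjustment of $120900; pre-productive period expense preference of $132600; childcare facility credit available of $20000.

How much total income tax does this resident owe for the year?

$120978

Supplementary minimum tax:
  Adjusted income: $399400 + $4000 + $120900 + $132600 = $656900
  Less exemption $107000 → base $549900
  $549900 × 22% = $120978

General income tax:
  $166000 × 8% = $13280
  $233400 × 22% = $51348
  → $64628
  Less childcare facility credit $20000 → $44628

$120978 > $44628, so the supplementary minimum tax is the binding amount.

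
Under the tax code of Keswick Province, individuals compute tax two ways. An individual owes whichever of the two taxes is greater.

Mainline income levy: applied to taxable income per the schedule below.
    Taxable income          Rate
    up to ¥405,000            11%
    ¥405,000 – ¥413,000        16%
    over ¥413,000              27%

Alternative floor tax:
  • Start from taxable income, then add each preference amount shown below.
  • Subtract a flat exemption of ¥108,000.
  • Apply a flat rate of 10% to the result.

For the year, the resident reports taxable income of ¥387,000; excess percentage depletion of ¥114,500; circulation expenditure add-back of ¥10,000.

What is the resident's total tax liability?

Alternative floor tax:
  Adjusted income: ¥387,000 + ¥114,500 + ¥10,000 = ¥511,500
  Less exemption ¥108,000 → base ¥403,500
  ¥403,500 × 10% = ¥40,350

Mainline income levy:
  ¥387,000 × 11% = ¥42,570

¥42,570 > ¥40,350, so the mainline income levy governs.

¥42,570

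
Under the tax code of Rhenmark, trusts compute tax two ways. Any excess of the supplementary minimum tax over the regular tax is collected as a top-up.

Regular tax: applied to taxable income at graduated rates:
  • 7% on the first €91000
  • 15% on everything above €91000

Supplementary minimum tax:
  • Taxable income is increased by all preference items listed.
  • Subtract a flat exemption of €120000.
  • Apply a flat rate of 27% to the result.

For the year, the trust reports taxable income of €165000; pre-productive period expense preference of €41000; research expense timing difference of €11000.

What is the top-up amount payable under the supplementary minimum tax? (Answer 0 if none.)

Supplementary minimum tax:
  Adjusted income: €165000 + €41000 + €11000 = €217000
  Less exemption €120000 → base €97000
  €97000 × 27% = €26190

Regular tax:
  €91000 × 7% = €6370
  €74000 × 15% = €11100
  → €17470

Excess of supplementary minimum tax over regular tax: €26190 − €17470 = €8720.

€8720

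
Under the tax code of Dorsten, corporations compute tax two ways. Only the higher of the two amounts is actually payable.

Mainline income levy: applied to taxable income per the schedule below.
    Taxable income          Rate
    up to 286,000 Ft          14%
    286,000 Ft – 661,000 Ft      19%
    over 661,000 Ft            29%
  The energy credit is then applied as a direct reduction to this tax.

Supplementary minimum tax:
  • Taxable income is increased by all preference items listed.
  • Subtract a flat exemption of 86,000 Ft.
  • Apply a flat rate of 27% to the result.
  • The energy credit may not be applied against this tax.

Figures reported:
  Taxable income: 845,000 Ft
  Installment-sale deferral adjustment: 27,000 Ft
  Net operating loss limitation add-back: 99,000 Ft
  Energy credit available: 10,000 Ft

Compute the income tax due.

238,950 Ft

Mainline income levy:
  286,000 Ft × 14% = 40,040 Ft
  375,000 Ft × 19% = 71,250 Ft
  184,000 Ft × 29% = 53,360 Ft
  → 164,650 Ft
  Less energy credit 10,000 Ft → 154,650 Ft

Supplementary minimum tax:
  Adjusted income: 845,000 Ft + 27,000 Ft + 99,000 Ft = 971,000 Ft
  Less exemption 86,000 Ft → base 885,000 Ft
  885,000 Ft × 27% = 238,950 Ft

238,950 Ft > 154,650 Ft, so the supplementary minimum tax is the binding amount.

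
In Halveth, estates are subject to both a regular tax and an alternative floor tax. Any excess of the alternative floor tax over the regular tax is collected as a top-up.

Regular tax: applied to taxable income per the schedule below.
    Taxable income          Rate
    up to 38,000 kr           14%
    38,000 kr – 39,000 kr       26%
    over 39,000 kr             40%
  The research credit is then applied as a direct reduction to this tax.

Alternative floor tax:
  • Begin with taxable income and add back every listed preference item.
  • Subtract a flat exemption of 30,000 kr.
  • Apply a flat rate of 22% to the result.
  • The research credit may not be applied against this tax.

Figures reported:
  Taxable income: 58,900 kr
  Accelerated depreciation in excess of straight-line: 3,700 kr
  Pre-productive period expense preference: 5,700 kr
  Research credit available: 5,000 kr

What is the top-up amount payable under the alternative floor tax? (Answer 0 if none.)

0 kr

Alternative floor tax:
  Adjusted income: 58,900 kr + 3,700 kr + 5,700 kr = 68,300 kr
  Less exemption 30,000 kr → base 38,300 kr
  38,300 kr × 22% = 8,426 kr

Regular tax:
  38,000 kr × 14% = 5,320 kr
  1,000 kr × 26% = 260 kr
  19,900 kr × 40% = 7,960 kr
  → 13,540 kr
  Less research credit 5,000 kr → 8,540 kr

8,426 kr ≤ 8,540 kr, so no add-on is due.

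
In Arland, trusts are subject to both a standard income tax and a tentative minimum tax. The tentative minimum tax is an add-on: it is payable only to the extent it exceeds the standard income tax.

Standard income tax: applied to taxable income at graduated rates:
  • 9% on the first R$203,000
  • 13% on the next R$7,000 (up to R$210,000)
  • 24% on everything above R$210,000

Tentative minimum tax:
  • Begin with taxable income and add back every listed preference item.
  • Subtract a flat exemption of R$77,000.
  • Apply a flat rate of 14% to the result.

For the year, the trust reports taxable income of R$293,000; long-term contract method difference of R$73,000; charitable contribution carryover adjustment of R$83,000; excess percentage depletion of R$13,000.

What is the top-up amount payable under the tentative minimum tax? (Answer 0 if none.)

Standard income tax:
  R$203,000 × 9% = R$18,270
  R$7,000 × 13% = R$910
  R$83,000 × 24% = R$19,920
  → R$39,100

Tentative minimum tax:
  Adjusted income: R$293,000 + R$73,000 + R$83,000 + R$13,000 = R$462,000
  Less exemption R$77,000 → base R$385,000
  R$385,000 × 14% = R$53,900

Excess of tentative minimum tax over standard income tax: R$53,900 − R$39,100 = R$14,800.

R$14,800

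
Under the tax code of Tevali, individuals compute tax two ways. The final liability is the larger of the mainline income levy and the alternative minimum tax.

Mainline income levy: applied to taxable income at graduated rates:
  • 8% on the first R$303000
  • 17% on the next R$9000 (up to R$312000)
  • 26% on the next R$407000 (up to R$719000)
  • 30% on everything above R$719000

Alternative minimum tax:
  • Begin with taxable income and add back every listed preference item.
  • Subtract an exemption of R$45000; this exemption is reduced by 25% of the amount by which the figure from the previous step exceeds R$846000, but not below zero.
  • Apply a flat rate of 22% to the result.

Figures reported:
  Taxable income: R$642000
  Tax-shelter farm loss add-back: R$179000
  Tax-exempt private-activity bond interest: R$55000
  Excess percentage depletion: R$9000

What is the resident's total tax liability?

Mainline income levy:
  R$303000 × 8% = R$24240
  R$9000 × 17% = R$1530
  R$330000 × 26% = R$85800
  → R$111570

Alternative minimum tax:
  Adjusted income: R$642000 + R$179000 + R$55000 + R$9000 = R$885000
  Exemption: R$45000 − 25% × (R$885000 − R$846000) = R$45000 − R$9750 = R$35250
  Base: R$885000 − R$35250 = R$849750
  R$849750 × 22% = R$186945

R$186945 > R$111570, so the alternative minimum tax is the binding amount.

R$186945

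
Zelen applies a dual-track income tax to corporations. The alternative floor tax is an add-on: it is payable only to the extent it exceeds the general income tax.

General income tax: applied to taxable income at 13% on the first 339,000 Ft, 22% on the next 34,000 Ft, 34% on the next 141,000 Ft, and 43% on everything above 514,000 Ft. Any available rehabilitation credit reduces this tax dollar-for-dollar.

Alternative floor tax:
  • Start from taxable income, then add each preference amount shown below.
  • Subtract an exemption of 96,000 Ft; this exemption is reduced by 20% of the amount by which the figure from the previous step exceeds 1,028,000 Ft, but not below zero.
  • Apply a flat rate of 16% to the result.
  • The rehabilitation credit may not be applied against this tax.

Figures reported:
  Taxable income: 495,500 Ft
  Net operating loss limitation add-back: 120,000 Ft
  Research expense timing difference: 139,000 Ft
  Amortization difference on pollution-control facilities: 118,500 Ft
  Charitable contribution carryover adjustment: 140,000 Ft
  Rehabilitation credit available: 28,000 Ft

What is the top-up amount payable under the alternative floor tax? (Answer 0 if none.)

Alternative floor tax:
  Adjusted income: 495,500 Ft + 120,000 Ft + 139,000 Ft + 118,500 Ft + 140,000 Ft = 1,013,000 Ft
  Exemption: 1,013,000 Ft ≤ 1,028,000 Ft, so full 96,000 Ft applies
  Base: 1,013,000 Ft − 96,000 Ft = 917,000 Ft
  917,000 Ft × 16% = 146,720 Ft

General income tax:
  339,000 Ft × 13% = 44,070 Ft
  34,000 Ft × 22% = 7,480 Ft
  122,500 Ft × 34% = 41,650 Ft
  → 93,200 Ft
  Less rehabilitation credit 28,000 Ft → 65,200 Ft

Excess of alternative floor tax over general income tax: 146,720 Ft − 65,200 Ft = 81,520 Ft.

81,520 Ft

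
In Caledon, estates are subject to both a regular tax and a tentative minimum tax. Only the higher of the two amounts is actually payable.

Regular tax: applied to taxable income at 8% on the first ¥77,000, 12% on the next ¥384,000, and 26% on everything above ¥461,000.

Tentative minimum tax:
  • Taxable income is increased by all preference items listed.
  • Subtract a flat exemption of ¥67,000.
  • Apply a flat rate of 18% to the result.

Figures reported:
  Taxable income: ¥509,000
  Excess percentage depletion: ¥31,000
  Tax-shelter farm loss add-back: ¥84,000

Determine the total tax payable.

¥100,260

Tentative minimum tax:
  Adjusted income: ¥509,000 + ¥31,000 + ¥84,000 = ¥624,000
  Less exemption ¥67,000 → base ¥557,000
  ¥557,000 × 18% = ¥100,260

Regular tax:
  ¥77,000 × 8% = ¥6,160
  ¥384,000 × 12% = ¥46,080
  ¥48,000 × 26% = ¥12,480
  → ¥64,720

¥100,260 > ¥64,720, so the tentative minimum tax is the binding amount.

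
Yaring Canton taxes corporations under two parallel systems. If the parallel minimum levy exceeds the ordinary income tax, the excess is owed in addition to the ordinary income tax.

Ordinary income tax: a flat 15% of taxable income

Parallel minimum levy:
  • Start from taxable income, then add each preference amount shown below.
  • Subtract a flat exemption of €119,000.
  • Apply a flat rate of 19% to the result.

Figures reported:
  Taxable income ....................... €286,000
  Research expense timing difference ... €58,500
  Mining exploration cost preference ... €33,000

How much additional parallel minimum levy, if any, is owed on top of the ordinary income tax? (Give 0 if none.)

€6,215

Ordinary income tax:
  €286,000 × 15% = €42,900

Parallel minimum levy:
  Adjusted income: €286,000 + €58,500 + €33,000 = €377,500
  Less exemption €119,000 → base €258,500
  €258,500 × 19% = €49,115

Excess of parallel minimum levy over ordinary income tax: €49,115 − €42,900 = €6,215.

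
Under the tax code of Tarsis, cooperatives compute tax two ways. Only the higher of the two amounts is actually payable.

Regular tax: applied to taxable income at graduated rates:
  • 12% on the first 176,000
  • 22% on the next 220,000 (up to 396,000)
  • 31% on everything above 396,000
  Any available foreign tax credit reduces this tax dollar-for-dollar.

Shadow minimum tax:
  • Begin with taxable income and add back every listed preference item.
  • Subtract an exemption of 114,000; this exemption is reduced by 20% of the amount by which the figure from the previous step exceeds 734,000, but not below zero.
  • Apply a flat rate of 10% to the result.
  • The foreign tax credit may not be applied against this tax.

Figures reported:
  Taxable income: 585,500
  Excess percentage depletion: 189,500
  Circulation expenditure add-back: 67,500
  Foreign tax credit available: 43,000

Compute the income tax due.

Regular tax:
  176,000 × 12% = 21,120
  220,000 × 22% = 48,400
  189,500 × 31% = 58,745
  → 128,265
  Less foreign tax credit 43,000 → 85,265

Shadow minimum tax:
  Adjusted income: 585,500 + 189,500 + 67,500 = 842,500
  Exemption: 114,000 − 20% × (842,500 − 734,000) = 114,000 − 21,700 = 92,300
  Base: 842,500 − 92,300 = 750,200
  750,200 × 10% = 75,020

85,265 > 75,020, so the regular tax governs.

85,265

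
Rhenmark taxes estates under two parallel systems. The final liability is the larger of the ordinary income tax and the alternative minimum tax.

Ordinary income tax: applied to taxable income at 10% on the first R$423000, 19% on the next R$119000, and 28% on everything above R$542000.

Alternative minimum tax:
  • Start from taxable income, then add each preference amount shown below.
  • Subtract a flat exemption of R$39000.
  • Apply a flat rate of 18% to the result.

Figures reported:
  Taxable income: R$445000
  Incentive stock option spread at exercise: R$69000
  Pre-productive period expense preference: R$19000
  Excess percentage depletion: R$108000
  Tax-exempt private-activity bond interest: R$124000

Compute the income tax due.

R$130680

Ordinary income tax:
  R$423000 × 10% = R$42300
  R$22000 × 19% = R$4180
  → R$46480

Alternative minimum tax:
  Adjusted income: R$445000 + R$69000 + R$19000 + R$108000 + R$124000 = R$765000
  Less exemption R$39000 → base R$726000
  R$726000 × 18% = R$130680

R$130680 > R$46480, so the alternative minimum tax is the binding amount.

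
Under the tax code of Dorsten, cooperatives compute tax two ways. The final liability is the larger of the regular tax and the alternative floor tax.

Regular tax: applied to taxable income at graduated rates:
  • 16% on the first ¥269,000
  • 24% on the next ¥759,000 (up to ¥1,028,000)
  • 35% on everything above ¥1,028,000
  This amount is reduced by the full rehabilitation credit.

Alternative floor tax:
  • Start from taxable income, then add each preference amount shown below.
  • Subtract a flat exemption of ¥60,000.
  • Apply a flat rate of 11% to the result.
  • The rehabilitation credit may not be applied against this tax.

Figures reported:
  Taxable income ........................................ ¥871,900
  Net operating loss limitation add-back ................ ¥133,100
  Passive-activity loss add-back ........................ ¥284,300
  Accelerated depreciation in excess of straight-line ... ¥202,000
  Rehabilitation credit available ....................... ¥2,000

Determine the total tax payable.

¥185,736

Alternative floor tax:
  Adjusted income: ¥871,900 + ¥133,100 + ¥284,300 + ¥202,000 = ¥1,491,300
  Less exemption ¥60,000 → base ¥1,431,300
  ¥1,431,300 × 11% = ¥157,443

Regular tax:
  ¥269,000 × 16% = ¥43,040
  ¥602,900 × 24% = ¥144,696
  → ¥187,736
  Less rehabilitation credit ¥2,000 → ¥185,736

¥185,736 > ¥157,443, so the regular tax governs.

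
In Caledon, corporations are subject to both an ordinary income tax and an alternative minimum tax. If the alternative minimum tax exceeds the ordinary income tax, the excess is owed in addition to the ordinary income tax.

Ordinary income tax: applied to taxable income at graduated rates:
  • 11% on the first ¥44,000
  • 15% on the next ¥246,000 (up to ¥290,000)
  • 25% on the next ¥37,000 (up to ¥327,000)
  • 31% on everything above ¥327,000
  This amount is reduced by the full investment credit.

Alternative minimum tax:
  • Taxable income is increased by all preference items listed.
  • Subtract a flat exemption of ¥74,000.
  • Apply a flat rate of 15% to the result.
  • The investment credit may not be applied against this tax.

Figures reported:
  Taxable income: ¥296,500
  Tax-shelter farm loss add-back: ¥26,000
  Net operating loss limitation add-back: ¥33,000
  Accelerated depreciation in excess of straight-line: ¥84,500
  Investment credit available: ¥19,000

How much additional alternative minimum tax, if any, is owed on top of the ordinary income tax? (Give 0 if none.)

Ordinary income tax:
  ¥44,000 × 11% = ¥4,840
  ¥246,000 × 15% = ¥36,900
  ¥6,500 × 25% = ¥1,625
  → ¥43,365
  Less investment credit ¥19,000 → ¥24,365

Alternative minimum tax:
  Adjusted income: ¥296,500 + ¥26,000 + ¥33,000 + ¥84,500 = ¥440,000
  Less exemption ¥74,000 → base ¥366,000
  ¥366,000 × 15% = ¥54,900

Excess of alternative minimum tax over ordinary income tax: ¥54,900 − ¥24,365 = ¥30,535.

¥30,535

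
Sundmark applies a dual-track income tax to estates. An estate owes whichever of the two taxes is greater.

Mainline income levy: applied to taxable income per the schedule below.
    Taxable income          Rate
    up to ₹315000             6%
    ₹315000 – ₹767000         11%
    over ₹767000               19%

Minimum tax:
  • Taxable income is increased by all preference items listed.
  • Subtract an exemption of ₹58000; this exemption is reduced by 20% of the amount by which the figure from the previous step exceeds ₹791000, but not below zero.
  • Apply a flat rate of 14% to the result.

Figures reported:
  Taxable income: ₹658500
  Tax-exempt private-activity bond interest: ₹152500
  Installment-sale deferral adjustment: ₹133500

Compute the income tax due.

Mainline income levy:
  ₹315000 × 6% = ₹18900
  ₹343500 × 11% = ₹37785
  → ₹56685

Minimum tax:
  Adjusted income: ₹658500 + ₹152500 + ₹133500 = ₹944500
  Exemption: ₹58000 − 20% × (₹944500 − ₹791000) = ₹58000 − ₹30700 = ₹27300
  Base: ₹944500 − ₹27300 = ₹917200
  ₹917200 × 14% = ₹128408

₹128408 > ₹56685, so the minimum tax is the binding amount.

₹128408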